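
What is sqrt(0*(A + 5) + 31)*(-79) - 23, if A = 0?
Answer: -23 - 79*sqrt(31) ≈ -462.85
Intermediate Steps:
sqrt(0*(A + 5) + 31)*(-79) - 23 = sqrt(0*(0 + 5) + 31)*(-79) - 23 = sqrt(0*5 + 31)*(-79) - 23 = sqrt(0 + 31)*(-79) - 23 = sqrt(31)*(-79) - 23 = -79*sqrt(31) - 23 = -23 - 79*sqrt(31)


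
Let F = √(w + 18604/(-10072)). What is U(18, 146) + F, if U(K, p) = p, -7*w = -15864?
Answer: 146 + √703506449870/17626 ≈ 193.59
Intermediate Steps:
w = 15864/7 (w = -⅐*(-15864) = 15864/7 ≈ 2266.3)
F = √703506449870/17626 (F = √(15864/7 + 18604/(-10072)) = √(15864/7 + 18604*(-1/10072)) = √(15864/7 - 4651/2518) = √(39912995/17626) = √703506449870/17626 ≈ 47.586)
U(18, 146) + F = 146 + √703506449870/17626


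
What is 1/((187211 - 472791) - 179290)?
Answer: -1/464870 ≈ -2.1511e-6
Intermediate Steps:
1/((187211 - 472791) - 179290) = 1/(-285580 - 179290) = 1/(-464870) = -1/464870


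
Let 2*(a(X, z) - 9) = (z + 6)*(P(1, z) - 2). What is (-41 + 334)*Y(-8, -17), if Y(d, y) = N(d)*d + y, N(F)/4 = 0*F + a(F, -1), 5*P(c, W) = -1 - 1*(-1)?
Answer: -42485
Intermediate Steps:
P(c, W) = 0 (P(c, W) = (-1 - 1*(-1))/5 = (-1 + 1)/5 = (1/5)*0 = 0)
a(X, z) = 3 - z (a(X, z) = 9 + ((z + 6)*(0 - 2))/2 = 9 + ((6 + z)*(-2))/2 = 9 + (-12 - 2*z)/2 = 9 + (-6 - z) = 3 - z)
N(F) = 16 (N(F) = 4*(0*F + (3 - 1*(-1))) = 4*(0 + (3 + 1)) = 4*(0 + 4) = 4*4 = 16)
Y(d, y) = y + 16*d (Y(d, y) = 16*d + y = y + 16*d)
(-41 + 334)*Y(-8, -17) = (-41 + 334)*(-17 + 16*(-8)) = 293*(-17 - 128) = 293*(-145) = -42485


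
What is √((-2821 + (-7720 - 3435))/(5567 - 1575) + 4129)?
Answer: 24*√1783426/499 ≈ 64.230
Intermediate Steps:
√((-2821 + (-7720 - 3435))/(5567 - 1575) + 4129) = √((-2821 - 11155)/3992 + 4129) = √(-13976*1/3992 + 4129) = √(-1747/499 + 4129) = √(2058624/499) = 24*√1783426/499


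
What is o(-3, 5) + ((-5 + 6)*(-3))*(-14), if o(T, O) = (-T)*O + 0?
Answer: 57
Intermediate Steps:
o(T, O) = -O*T (o(T, O) = -O*T + 0 = -O*T)
o(-3, 5) + ((-5 + 6)*(-3))*(-14) = -1*5*(-3) + ((-5 + 6)*(-3))*(-14) = 15 + (1*(-3))*(-14) = 15 - 3*(-14) = 15 + 42 = 57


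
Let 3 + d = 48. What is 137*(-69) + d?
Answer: -9408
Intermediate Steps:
d = 45 (d = -3 + 48 = 45)
137*(-69) + d = 137*(-69) + 45 = -9453 + 45 = -9408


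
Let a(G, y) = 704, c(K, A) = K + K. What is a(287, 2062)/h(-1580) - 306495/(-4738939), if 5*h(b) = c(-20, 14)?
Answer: -416720137/4738939 ≈ -87.935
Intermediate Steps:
c(K, A) = 2*K
h(b) = -8 (h(b) = (2*(-20))/5 = (⅕)*(-40) = -8)
a(287, 2062)/h(-1580) - 306495/(-4738939) = 704/(-8) - 306495/(-4738939) = 704*(-⅛) - 306495*(-1/4738939) = -88 + 306495/4738939 = -416720137/4738939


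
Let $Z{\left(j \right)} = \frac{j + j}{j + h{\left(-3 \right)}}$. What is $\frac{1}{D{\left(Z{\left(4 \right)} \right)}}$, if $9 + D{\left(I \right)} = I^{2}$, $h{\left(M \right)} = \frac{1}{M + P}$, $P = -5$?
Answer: $- \frac{961}{4553} \approx -0.21107$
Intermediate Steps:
$h{\left(M \right)} = \frac{1}{-5 + M}$ ($h{\left(M \right)} = \frac{1}{M - 5} = \frac{1}{-5 + M}$)
$Z{\left(j \right)} = \frac{2 j}{- \frac{1}{8} + j}$ ($Z{\left(j \right)} = \frac{j + j}{j + \frac{1}{-5 - 3}} = \frac{2 j}{j + \frac{1}{-8}} = \frac{2 j}{j - \frac{1}{8}} = \frac{2 j}{- \frac{1}{8} + j}$)
$D{\left(I \right)} = -9 + I^{2}$
$\frac{1}{D{\left(Z{\left(4 \right)} \right)}} = \frac{1}{-9 + \left(16 \cdot 4 \frac{1}{-1 + 8 \cdot 4}\right)^{2}} = \frac{1}{-9 + \left(16 \cdot 4 \frac{1}{-1 + 32}\right)^{2}} = \frac{1}{-9 + \left(16 \cdot 4 \cdot \frac{1}{31}\right)^{2}} = \frac{1}{-9 + \left(\frac{64}{31}\right)^{2}} = \frac{1}{-9 + \frac{4096}{961}} = \frac{1}{- \frac{4553}{961}} = - \frac{961}{4553}$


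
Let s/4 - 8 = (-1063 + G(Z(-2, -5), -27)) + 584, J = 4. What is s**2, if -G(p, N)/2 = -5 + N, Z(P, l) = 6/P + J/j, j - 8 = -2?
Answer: 2650384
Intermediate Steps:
j = 6 (j = 8 - 2 = 6)
Z(P, l) = 2/3 + 6/P (Z(P, l) = 6/P + 4/6 = 6/P + 4*(1/6) = 6/P + 2/3 = 2/3 + 6/P)
G(p, N) = 10 - 2*N (G(p, N) = -2*(-5 + N) = 10 - 2*N)
s = -1628 (s = 32 + 4*((-1063 + (10 - 2*(-27))) + 584) = 32 + 4*((-1063 + (10 + 54)) + 584) = 32 + 4*((-1063 + 64) + 584) = 32 + 4*(-999 + 584) = 32 + 4*(-415) = 32 - 1660 = -1628)
s**2 = (-1628)**2 = 2650384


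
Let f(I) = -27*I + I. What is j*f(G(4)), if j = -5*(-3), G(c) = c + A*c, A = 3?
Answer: -6240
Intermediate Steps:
G(c) = 4*c (G(c) = c + 3*c = 4*c)
f(I) = -26*I
j = 15
j*f(G(4)) = 15*(-104*4) = 15*(-26*16) = 15*(-416) = -6240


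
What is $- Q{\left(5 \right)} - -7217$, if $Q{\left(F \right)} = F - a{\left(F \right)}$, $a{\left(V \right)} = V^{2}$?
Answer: $7237$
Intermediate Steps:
$Q{\left(F \right)} = F - F^{2}$
$- Q{\left(5 \right)} - -7217 = - 5 \left(1 - 5\right) - -7217 = - 5 \left(1 - 5\right) + 7217 = - 5 \left(-4\right) + 7217 = \left(-1\right) \left(-20\right) + 7217 = 20 + 7217 = 7237$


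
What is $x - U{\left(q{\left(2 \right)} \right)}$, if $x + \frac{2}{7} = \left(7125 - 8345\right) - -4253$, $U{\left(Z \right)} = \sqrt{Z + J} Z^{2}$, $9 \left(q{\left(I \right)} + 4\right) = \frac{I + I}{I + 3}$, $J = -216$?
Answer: $\frac{21229}{7} - \frac{61952 i \sqrt{12370}}{30375} \approx 3032.7 - 226.84 i$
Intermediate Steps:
$q{\left(I \right)} = -4 + \frac{2 I}{9 \left(3 + I\right)}$ ($q{\left(I \right)} = -4 + \frac{\left(I + I\right) \frac{1}{I + 3}}{9} = -4 + \frac{2 I \frac{1}{3 + I}}{9} = -4 + \frac{2 I}{9 \left(3 + I\right)}$)
$U{\left(Z \right)} = Z^{2} \sqrt{-216 + Z}$ ($U{\left(Z \right)} = \sqrt{Z - 216} Z^{2} = \sqrt{-216 + Z} Z^{2} = Z^{2} \sqrt{-216 + Z}$)
$x = \frac{21229}{7}$ ($x = - \frac{2}{7} + \left(\left(7125 - 8345\right) - -4253\right) = - \frac{2}{7} + \left(-1220 + 4253\right) = - \frac{2}{7} + 3033 = \frac{21229}{7} \approx 3032.7$)
$x - U{\left(q{\left(2 \right)} \right)} = \frac{21229}{7} - \left(\frac{2 \left(-54 - 34\right)}{9 \left(3 + 2\right)}\right)^{2} \sqrt{-216 + \frac{2 \left(-54 - 34\right)}{9 \left(3 + 2\right)}} = \frac{21229}{7} - \left(\frac{2 \left(-54 - 34\right)}{9 \cdot 5}\right)^{2} \sqrt{-216 + \frac{2 \left(-54 - 34\right)}{9 \cdot 5}} = \frac{21229}{7} - \left(\frac{2}{9} \cdot \frac{1}{5} \left(-88\right)\right)^{2} \sqrt{-216 + \frac{2}{9} \cdot \frac{1}{5} \left(-88\right)} = \frac{21229}{7} - \left(- \frac{176}{45}\right)^{2} \sqrt{-216 - \frac{176}{45}} = \frac{21229}{7} - \frac{30976 \sqrt{- \frac{9896}{45}}}{2025} = \frac{21229}{7} - \frac{30976 \frac{2 i \sqrt{12370}}{15}}{2025} = \frac{21229}{7} - \frac{61952 i \sqrt{12370}}{30375}$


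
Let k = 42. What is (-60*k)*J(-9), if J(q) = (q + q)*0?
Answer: 0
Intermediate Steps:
J(q) = 0 (J(q) = (2*q)*0 = 0)
(-60*k)*J(-9) = -60*42*0 = -2520*0 = 0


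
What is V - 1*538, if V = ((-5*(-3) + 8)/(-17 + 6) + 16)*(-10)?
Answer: -7448/11 ≈ -677.09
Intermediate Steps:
V = -1530/11 (V = ((15 + 8)/(-11) + 16)*(-10) = (23*(-1/11) + 16)*(-10) = (-23/11 + 16)*(-10) = (153/11)*(-10) = -1530/11 ≈ -139.09)
V - 1*538 = -1530/11 - 1*538 = -1530/11 - 538 = -7448/11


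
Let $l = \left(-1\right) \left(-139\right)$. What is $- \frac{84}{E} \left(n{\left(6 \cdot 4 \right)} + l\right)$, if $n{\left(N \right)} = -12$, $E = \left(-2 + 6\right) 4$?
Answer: $- \frac{2667}{4} \approx -666.75$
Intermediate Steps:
$E = 16$ ($E = 4 \cdot 4 = 16$)
$l = 139$
$- \frac{84}{E} \left(n{\left(6 \cdot 4 \right)} + l\right) = - \frac{84}{16} \left(-12 + 139\right) = \left(-84\right) \frac{1}{16} \cdot 127 = \left(- \frac{21}{4}\right) 127 = - \frac{2667}{4}$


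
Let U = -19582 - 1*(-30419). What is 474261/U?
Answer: 474261/10837 ≈ 43.763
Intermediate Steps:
U = 10837 (U = -19582 + 30419 = 10837)
474261/U = 474261/10837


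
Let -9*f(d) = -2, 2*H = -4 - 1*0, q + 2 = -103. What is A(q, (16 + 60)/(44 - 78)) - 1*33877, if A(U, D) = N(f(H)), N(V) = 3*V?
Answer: -101629/3 ≈ -33876.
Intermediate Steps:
q = -105 (q = -2 - 103 = -105)
H = -2 (H = (-4 - 1*0)/2 = (-4 + 0)/2 = (½)*(-4) = -2)
f(d) = 2/9 (f(d) = -⅑*(-2) = 2/9)
A(U, D) = ⅔ (A(U, D) = 3*(2/9) = ⅔)
A(q, (16 + 60)/(44 - 78)) - 1*33877 = ⅔ - 1*33877 = ⅔ - 33877 = -101629/3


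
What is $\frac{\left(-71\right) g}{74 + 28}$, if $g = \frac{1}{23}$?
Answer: $- \frac{71}{2346} \approx -0.030264$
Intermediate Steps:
$g = \frac{1}{23} \approx 0.043478$
$\frac{\left(-71\right) g}{74 + 28} = \frac{\left(-71\right) \frac{1}{23}}{74 + 28} = - \frac{71}{23 \cdot 102} = \left(- \frac{71}{23}\right) \frac{1}{102} = - \frac{71}{2346}$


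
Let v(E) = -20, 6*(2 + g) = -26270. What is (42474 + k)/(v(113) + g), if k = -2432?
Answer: -120126/13201 ≈ -9.0998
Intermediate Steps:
g = -13141/3 (g = -2 + (1/6)*(-26270) = -2 - 13135/3 = -13141/3 ≈ -4380.3)
(42474 + k)/(v(113) + g) = (42474 - 2432)/(-20 - 13141/3) = 40042/(-13201/3) = 40042*(-3/13201) = -120126/13201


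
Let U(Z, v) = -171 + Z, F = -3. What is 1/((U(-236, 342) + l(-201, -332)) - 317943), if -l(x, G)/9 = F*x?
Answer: -1/323777 ≈ -3.0885e-6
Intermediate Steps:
l(x, G) = 27*x (l(x, G) = -(-27)*x = 27*x)
1/((U(-236, 342) + l(-201, -332)) - 317943) = 1/(((-171 - 236) + 27*(-201)) - 317943) = 1/((-407 - 5427) - 317943) = 1/(-5834 - 317943) = 1/(-323777) = -1/323777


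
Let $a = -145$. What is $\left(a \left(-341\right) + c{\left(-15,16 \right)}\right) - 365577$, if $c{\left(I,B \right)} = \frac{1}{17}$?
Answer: $- \frac{5374243}{17} \approx -3.1613 \cdot 10^{5}$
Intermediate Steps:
$c{\left(I,B \right)} = \frac{1}{17}$
$\left(a \left(-341\right) + c{\left(-15,16 \right)}\right) - 365577 = \left(\left(-145\right) \left(-341\right) + \frac{1}{17}\right) - 365577 = \left(49445 + \frac{1}{17}\right) - 365577 = \frac{840566}{17} - 365577 = - \frac{5374243}{17}$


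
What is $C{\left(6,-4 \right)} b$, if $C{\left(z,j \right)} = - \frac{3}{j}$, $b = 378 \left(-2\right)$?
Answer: $-567$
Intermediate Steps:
$b = -756$
$C{\left(6,-4 \right)} b = - \frac{3}{-4} \left(-756\right) = \left(-3\right) \left(- \frac{1}{4}\right) \left(-756\right) = \frac{3}{4} \left(-756\right) = -567$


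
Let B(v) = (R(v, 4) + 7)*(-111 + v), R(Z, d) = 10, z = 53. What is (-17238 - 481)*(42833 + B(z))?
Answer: -741486993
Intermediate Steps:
B(v) = -1887 + 17*v (B(v) = (10 + 7)*(-111 + v) = 17*(-111 + v) = -1887 + 17*v)
(-17238 - 481)*(42833 + B(z)) = (-17238 - 481)*(42833 + (-1887 + 17*53)) = -17719*(42833 + (-1887 + 901)) = -17719*(42833 - 986) = -17719*41847 = -741486993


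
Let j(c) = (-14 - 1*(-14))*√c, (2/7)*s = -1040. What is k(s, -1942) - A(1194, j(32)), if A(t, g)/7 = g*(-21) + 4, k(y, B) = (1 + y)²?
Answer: 13242293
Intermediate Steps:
s = -3640 (s = (7/2)*(-1040) = -3640)
j(c) = 0 (j(c) = (-14 + 14)*√c = 0*√c = 0)
A(t, g) = 28 - 147*g (A(t, g) = 7*(g*(-21) + 4) = 7*(-21*g + 4) = 7*(4 - 21*g) = 28 - 147*g)
k(s, -1942) - A(1194, j(32)) = (1 - 3640)² - (28 - 147*0) = (-3639)² - (28 + 0) = 13242321 - 1*28 = 13242321 - 28 = 13242293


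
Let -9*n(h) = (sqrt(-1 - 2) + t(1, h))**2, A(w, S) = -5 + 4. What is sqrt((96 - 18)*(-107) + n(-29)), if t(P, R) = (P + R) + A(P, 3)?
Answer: sqrt(-75952 + 58*I*sqrt(3))/3 ≈ 0.060753 + 91.865*I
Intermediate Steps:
A(w, S) = -1
t(P, R) = -1 + P + R (t(P, R) = (P + R) - 1 = -1 + P + R)
n(h) = -(h + I*sqrt(3))**2/9 (n(h) = -(sqrt(-1 - 2) + (-1 + 1 + h))**2/9 = -(sqrt(-3) + h)**2/9 = -(I*sqrt(3) + h)**2/9 = -(h + I*sqrt(3))**2/9)
sqrt((96 - 18)*(-107) + n(-29)) = sqrt((96 - 18)*(-107) - (-29 + I*sqrt(3))**2/9) = sqrt(78*(-107) - (-29 + I*sqrt(3))**2/9) = sqrt(-8346 - (-29 + I*sqrt(3))**2/9)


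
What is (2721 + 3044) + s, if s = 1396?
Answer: 7161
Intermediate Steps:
(2721 + 3044) + s = (2721 + 3044) + 1396 = 5765 + 1396 = 7161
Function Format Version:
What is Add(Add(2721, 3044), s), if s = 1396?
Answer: 7161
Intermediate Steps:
Add(Add(2721, 3044), s) = Add(Add(2721, 3044), 1396) = Add(5765, 1396) = 7161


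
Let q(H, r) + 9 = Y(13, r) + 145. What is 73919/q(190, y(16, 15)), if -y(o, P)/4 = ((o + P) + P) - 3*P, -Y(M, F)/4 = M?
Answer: 73919/84 ≈ 879.99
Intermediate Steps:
Y(M, F) = -4*M
y(o, P) = -4*o + 4*P (y(o, P) = -4*(((o + P) + P) - 3*P) = -4*(((P + o) + P) - 3*P) = -4*((o + 2*P) - 3*P) = -4*(o - P) = -4*o + 4*P)
q(H, r) = 84 (q(H, r) = -9 + (-4*13 + 145) = -9 + (-52 + 145) = -9 + 93 = 84)
73919/q(190, y(16, 15)) = 73919/84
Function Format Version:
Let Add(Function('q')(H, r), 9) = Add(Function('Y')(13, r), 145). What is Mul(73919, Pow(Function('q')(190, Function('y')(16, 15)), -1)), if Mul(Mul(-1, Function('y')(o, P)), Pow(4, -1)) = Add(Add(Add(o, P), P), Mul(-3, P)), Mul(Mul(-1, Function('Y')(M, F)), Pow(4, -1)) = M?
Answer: Rational(73919, 84) ≈ 879.99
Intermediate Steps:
Function('Y')(M, F) = Mul(-4, M)
Function('y')(o, P) = Add(Mul(-4, o), Mul(4, P)) (Function('y')(o, P) = Mul(-4, Add(Add(Add(o, P), P), Mul(-3, P))) = Mul(-4, Add(Add(Add(P, o), P), Mul(-3, P))) = Mul(-4, Add(Add(o, Mul(2, P)), Mul(-3, P))) = Mul(-4, Add(o, Mul(-1, P))) = Add(Mul(-4, o), Mul(4, P)))
Function('q')(H, r) = 84 (Function('q')(H, r) = Add(-9, Add(Mul(-4, 13), 145)) = Add(-9, Add(-52, 145)) = Add(-9, 93) = 84)
Mul(73919, Pow(Function('q')(190, Function('y')(16, 15)), -1)) = Mul(73919, Pow(84, -1)) = Mul(73919, Rational(1, 84)) = Rational(73919, 84)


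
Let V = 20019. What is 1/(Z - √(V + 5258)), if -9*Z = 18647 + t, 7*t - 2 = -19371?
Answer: -142920/250126963 + 81*√25277/250126963 ≈ -0.00051990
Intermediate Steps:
t = -2767 (t = 2/7 + (⅐)*(-19371) = 2/7 - 19371/7 = -2767)
Z = -15880/9 (Z = -(18647 - 2767)/9 = -⅑*15880 = -15880/9 ≈ -1764.4)
1/(Z - √(V + 5258)) = 1/(-15880/9 - √(20019 + 5258)) = 1/(-15880/9 - √25277)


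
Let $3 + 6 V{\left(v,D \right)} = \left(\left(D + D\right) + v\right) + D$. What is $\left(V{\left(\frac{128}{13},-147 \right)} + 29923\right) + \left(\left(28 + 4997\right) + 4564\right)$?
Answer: $\frac{1538146}{39} \approx 39440.0$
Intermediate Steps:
$V{\left(v,D \right)} = - \frac{1}{2} + \frac{D}{2} + \frac{v}{6}$ ($V{\left(v,D \right)} = - \frac{1}{2} + \frac{\left(\left(D + D\right) + v\right) + D}{6} = - \frac{1}{2} + \frac{\left(2 D + v\right) + D}{6} = - \frac{1}{2} + \frac{\left(v + 2 D\right) + D}{6} = - \frac{1}{2} + \frac{v + 3 D}{6} = - \frac{1}{2} + \left(\frac{D}{2} + \frac{v}{6}\right) = - \frac{1}{2} + \frac{D}{2} + \frac{v}{6}$)
$\left(V{\left(\frac{128}{13},-147 \right)} + 29923\right) + \left(\left(28 + 4997\right) + 4564\right) = \left(\left(- \frac{1}{2} + \frac{1}{2} \left(-147\right) + \frac{128 \cdot \frac{1}{13}}{6}\right) + 29923\right) + \left(\left(28 + 4997\right) + 4564\right) = \left(\left(- \frac{1}{2} - \frac{147}{2} + \frac{128 \cdot \frac{1}{13}}{6}\right) + 29923\right) + \left(5025 + 4564\right) = \left(\left(- \frac{1}{2} - \frac{147}{2} + \frac{1}{6} \cdot \frac{128}{13}\right) + 29923\right) + 9589 = \left(\left(- \frac{1}{2} - \frac{147}{2} + \frac{64}{39}\right) + 29923\right) + 9589 = \left(- \frac{2822}{39} + 29923\right) + 9589 = \frac{1164175}{39} + 9589 = \frac{1538146}{39}$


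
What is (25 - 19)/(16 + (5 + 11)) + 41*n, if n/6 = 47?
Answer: 184995/16 ≈ 11562.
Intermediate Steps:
n = 282 (n = 6*47 = 282)
(25 - 19)/(16 + (5 + 11)) + 41*n = (25 - 19)/(16 + (5 + 11)) + 41*282 = 6/(16 + 16) + 11562 = 6/32 + 11562 = 6*(1/32) + 11562 = 3/16 + 11562 = 184995/16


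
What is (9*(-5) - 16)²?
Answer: 3721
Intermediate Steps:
(9*(-5) - 16)² = (-45 - 16)² = (-61)² = 3721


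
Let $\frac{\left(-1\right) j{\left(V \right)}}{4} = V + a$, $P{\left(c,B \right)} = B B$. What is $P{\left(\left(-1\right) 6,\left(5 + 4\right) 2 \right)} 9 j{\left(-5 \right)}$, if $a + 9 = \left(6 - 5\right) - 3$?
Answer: $186624$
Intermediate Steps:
$P{\left(c,B \right)} = B^{2}$
$a = -11$ ($a = -9 + \left(\left(6 - 5\right) - 3\right) = -9 + \left(1 - 3\right) = -9 - 2 = -11$)
$j{\left(V \right)} = 44 - 4 V$ ($j{\left(V \right)} = - 4 \left(V - 11\right) = - 4 \left(-11 + V\right) = 44 - 4 V$)
$P{\left(\left(-1\right) 6,\left(5 + 4\right) 2 \right)} 9 j{\left(-5 \right)} = \left(\left(5 + 4\right) 2\right)^{2} \cdot 9 \left(44 - -20\right) = \left(9 \cdot 2\right)^{2} \cdot 9 \left(44 + 20\right) = 18^{2} \cdot 9 \cdot 64 = 324 \cdot 9 \cdot 64 = 2916 \cdot 64 = 186624$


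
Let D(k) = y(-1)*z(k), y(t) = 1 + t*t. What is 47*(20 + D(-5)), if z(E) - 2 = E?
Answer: 658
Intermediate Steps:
z(E) = 2 + E
y(t) = 1 + t²
D(k) = 4 + 2*k (D(k) = (1 + (-1)²)*(2 + k) = (1 + 1)*(2 + k) = 2*(2 + k) = 4 + 2*k)
47*(20 + D(-5)) = 47*(20 + (4 + 2*(-5))) = 47*(20 + (4 - 10)) = 47*(20 - 6) = 47*14 = 658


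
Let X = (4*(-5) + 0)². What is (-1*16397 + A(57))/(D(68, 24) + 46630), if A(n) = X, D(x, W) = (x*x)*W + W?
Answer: -15997/157630 ≈ -0.10148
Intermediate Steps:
D(x, W) = W + W*x² (D(x, W) = x²*W + W = W*x² + W = W + W*x²)
X = 400 (X = (-20 + 0)² = (-20)² = 400)
A(n) = 400
(-1*16397 + A(57))/(D(68, 24) + 46630) = (-1*16397 + 400)/(24*(1 + 68²) + 46630) = (-16397 + 400)/(24*(1 + 4624) + 46630) = -15997/(24*4625 + 46630) = -15997/(111000 + 46630) = -15997/157630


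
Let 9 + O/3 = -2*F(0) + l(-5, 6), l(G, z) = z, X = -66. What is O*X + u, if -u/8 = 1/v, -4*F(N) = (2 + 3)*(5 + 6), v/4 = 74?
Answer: -179488/37 ≈ -4851.0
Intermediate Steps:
v = 296 (v = 4*74 = 296)
F(N) = -55/4 (F(N) = -(2 + 3)*(5 + 6)/4 = -5*11/4 = -¼*55 = -55/4)
u = -1/37 (u = -8/296 = -8*1/296 = -1/37 ≈ -0.027027)
O = 147/2 (O = -27 + 3*(-2*(-55/4) + 6) = -27 + 3*(55/2 + 6) = -27 + 3*(67/2) = -27 + 201/2 = 147/2 ≈ 73.500)
O*X + u = (147/2)*(-66) - 1/37 = -4851 - 1/37 = -179488/37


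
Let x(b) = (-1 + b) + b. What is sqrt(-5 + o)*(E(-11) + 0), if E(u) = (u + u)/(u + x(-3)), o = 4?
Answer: 11*I/9 ≈ 1.2222*I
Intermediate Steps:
x(b) = -1 + 2*b
E(u) = 2*u/(-7 + u) (E(u) = (u + u)/(u + (-1 + 2*(-3))) = (2*u)/(u + (-1 - 6)) = (2*u)/(u - 7) = (2*u)/(-7 + u) = 2*u/(-7 + u))
sqrt(-5 + o)*(E(-11) + 0) = sqrt(-5 + 4)*(2*(-11)/(-7 - 11) + 0) = sqrt(-1)*(2*(-11)/(-18) + 0) = I*(2*(-11)*(-1/18) + 0) = I*(11/9 + 0) = I*(11/9) = 11*I/9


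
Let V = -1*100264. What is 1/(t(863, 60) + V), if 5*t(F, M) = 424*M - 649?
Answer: -5/476529 ≈ -1.0493e-5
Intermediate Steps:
t(F, M) = -649/5 + 424*M/5 (t(F, M) = (424*M - 649)/5 = (-649 + 424*M)/5 = -649/5 + 424*M/5)
V = -100264
1/(t(863, 60) + V) = 1/((-649/5 + (424/5)*60) - 100264) = 1/((-649/5 + 5088) - 100264) = 1/(24791/5 - 100264) = 1/(-476529/5) = -5/476529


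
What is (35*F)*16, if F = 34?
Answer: 19040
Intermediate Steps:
(35*F)*16 = (35*34)*16 = 1190*16 = 19040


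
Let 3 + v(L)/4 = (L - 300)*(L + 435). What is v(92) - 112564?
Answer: -551040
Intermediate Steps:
v(L) = -12 + 4*(-300 + L)*(435 + L) (v(L) = -12 + 4*((L - 300)*(L + 435)) = -12 + 4*((-300 + L)*(435 + L)) = -12 + 4*(-300 + L)*(435 + L))
v(92) - 112564 = (-522012 + 4*92**2 + 540*92) - 112564 = (-522012 + 4*8464 + 49680) - 112564 = (-522012 + 33856 + 49680) - 112564 = -438476 - 112564 = -551040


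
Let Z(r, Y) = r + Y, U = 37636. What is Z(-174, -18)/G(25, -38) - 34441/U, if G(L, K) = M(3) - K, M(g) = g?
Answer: -8638193/1543076 ≈ -5.5980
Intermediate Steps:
G(L, K) = 3 - K
Z(r, Y) = Y + r
Z(-174, -18)/G(25, -38) - 34441/U = (-18 - 174)/(3 - 1*(-38)) - 34441/37636 = -192/(3 + 38) - 34441*1/37636 = -192/41 - 34441/37636 = -8638193/1543076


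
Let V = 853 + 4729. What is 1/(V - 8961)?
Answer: -1/3379 ≈ -0.00029595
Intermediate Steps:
V = 5582
1/(V - 8961) = 1/(5582 - 8961) = 1/(-3379) = -1/3379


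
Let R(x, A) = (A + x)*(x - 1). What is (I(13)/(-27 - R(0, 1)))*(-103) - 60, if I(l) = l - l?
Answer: -60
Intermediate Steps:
R(x, A) = (-1 + x)*(A + x) (R(x, A) = (A + x)*(-1 + x) = (-1 + x)*(A + x))
I(l) = 0
(I(13)/(-27 - R(0, 1)))*(-103) - 60 = (0/(-27 - (0² - 1*1 - 1*0 + 1*0)))*(-103) - 60 = (0/(-27 - (0 - 1 + 0 + 0)))*(-103) - 60 = (0/(-27 - 1*(-1)))*(-103) - 60 = (0/(-27 + 1))*(-103) - 60 = (0/(-26))*(-103) - 60 = (0*(-1/26))*(-103) - 60 = 0*(-103) - 60 = 0 - 60 = -60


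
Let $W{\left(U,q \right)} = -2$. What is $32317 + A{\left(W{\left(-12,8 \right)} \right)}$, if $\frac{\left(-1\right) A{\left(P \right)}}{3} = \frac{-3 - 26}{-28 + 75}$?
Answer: $\frac{1518986}{47} \approx 32319.0$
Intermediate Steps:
$A{\left(P \right)} = \frac{87}{47}$ ($A{\left(P \right)} = - 3 \frac{-3 - 26}{-28 + 75} = - 3 \left(- \frac{29}{47}\right) = - 3 \left(\left(-29\right) \frac{1}{47}\right) = \left(-3\right) \left(- \frac{29}{47}\right) = \frac{87}{47}$)
$32317 + A{\left(W{\left(-12,8 \right)} \right)} = 32317 + \frac{87}{47} = \frac{1518986}{47}$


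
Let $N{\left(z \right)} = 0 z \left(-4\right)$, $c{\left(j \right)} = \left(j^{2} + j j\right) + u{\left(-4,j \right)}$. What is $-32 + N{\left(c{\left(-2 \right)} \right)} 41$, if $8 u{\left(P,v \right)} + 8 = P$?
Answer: $-32$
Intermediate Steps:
$u{\left(P,v \right)} = -1 + \frac{P}{8}$
$c{\left(j \right)} = - \frac{3}{2} + 2 j^{2}$ ($c{\left(j \right)} = \left(j^{2} + j j\right) + \left(-1 + \frac{1}{8} \left(-4\right)\right) = \left(j^{2} + j^{2}\right) - \frac{3}{2} = 2 j^{2} - \frac{3}{2} = - \frac{3}{2} + 2 j^{2}$)
$N{\left(z \right)} = 0$ ($N{\left(z \right)} = 0 \left(-4\right) = 0$)
$-32 + N{\left(c{\left(-2 \right)} \right)} 41 = -32 + 0 \cdot 41 = -32 + 0 = -32$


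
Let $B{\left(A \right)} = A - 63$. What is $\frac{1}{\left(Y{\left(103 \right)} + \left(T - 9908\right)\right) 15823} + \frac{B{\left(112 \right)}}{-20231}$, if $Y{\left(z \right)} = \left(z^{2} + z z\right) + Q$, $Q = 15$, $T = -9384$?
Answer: $- \frac{1504889476}{621343434333} \approx -0.002422$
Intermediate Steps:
$Y{\left(z \right)} = 15 + 2 z^{2}$ ($Y{\left(z \right)} = \left(z^{2} + z z\right) + 15 = \left(z^{2} + z^{2}\right) + 15 = 2 z^{2} + 15 = 15 + 2 z^{2}$)
$B{\left(A \right)} = -63 + A$
$\frac{1}{\left(Y{\left(103 \right)} + \left(T - 9908\right)\right) 15823} + \frac{B{\left(112 \right)}}{-20231} = \frac{1}{\left(\left(15 + 2 \cdot 103^{2}\right) - 19292\right) 15823} + \frac{-63 + 112}{-20231} = \frac{1}{\left(15 + 2 \cdot 10609\right) - 19292} \cdot \frac{1}{15823} + 49 \left(- \frac{1}{20231}\right) = \frac{1}{\left(15 + 21218\right) - 19292} \cdot \frac{1}{15823} - \frac{49}{20231} = \frac{1}{21233 - 19292} \cdot \frac{1}{15823} - \frac{49}{20231} = \frac{1}{1941} \cdot \frac{1}{15823} - \frac{49}{20231} = \frac{1}{30712443} - \frac{49}{20231} = - \frac{1504889476}{621343434333}$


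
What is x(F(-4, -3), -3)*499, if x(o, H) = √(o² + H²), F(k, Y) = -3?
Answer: 1497*√2 ≈ 2117.1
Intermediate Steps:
x(o, H) = √(H² + o²)
x(F(-4, -3), -3)*499 = √((-3)² + (-3)²)*499 = √(9 + 9)*499 = √18*499 = (3*√2)*499 = 1497*√2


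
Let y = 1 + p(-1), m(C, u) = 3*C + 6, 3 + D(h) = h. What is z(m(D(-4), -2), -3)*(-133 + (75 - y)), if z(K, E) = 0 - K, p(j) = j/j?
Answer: -900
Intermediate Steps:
D(h) = -3 + h
p(j) = 1
m(C, u) = 6 + 3*C
z(K, E) = -K
y = 2 (y = 1 + 1 = 2)
z(m(D(-4), -2), -3)*(-133 + (75 - y)) = (-(6 + 3*(-3 - 4)))*(-133 + (75 - 1*2)) = (-(6 + 3*(-7)))*(-133 + (75 - 2)) = (-(6 - 21))*(-133 + 73) = -1*(-15)*(-60) = 15*(-60) = -900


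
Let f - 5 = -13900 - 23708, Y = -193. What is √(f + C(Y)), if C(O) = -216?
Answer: I*√37819 ≈ 194.47*I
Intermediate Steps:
f = -37603 (f = 5 + (-13900 - 23708) = 5 - 37608 = -37603)
√(f + C(Y)) = √(-37603 - 216) = √(-37819) = I*√37819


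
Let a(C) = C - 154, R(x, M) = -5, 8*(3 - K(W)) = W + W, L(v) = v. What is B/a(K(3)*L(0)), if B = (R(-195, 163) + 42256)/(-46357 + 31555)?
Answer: 3841/207228 ≈ 0.018535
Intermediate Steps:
K(W) = 3 - W/4 (K(W) = 3 - (W + W)/8 = 3 - W/4)
B = -42251/14802 (B = (-5 + 42256)/(-46357 + 31555) = 42251/(-14802) = 42251*(-1/14802) = -42251/14802 ≈ -2.8544)
a(C) = -154 + C
B/a(K(3)*L(0)) = -42251/(14802*(-154 + (3 - ¼*3)*0)) = -42251/(14802*(-154 + (3 - ¾)*0)) = -42251/(14802*(-154 + (9/4)*0)) = -42251/(14802*(-154 + 0)) = -42251/14802/(-154) = -42251/14802*(-1/154) = 3841/207228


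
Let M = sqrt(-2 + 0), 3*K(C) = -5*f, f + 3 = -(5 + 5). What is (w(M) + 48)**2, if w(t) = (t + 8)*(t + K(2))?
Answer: 417122/9 + 117124*I*sqrt(2)/9 ≈ 46347.0 + 18404.0*I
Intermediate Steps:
f = -13 (f = -3 - (5 + 5) = -3 - 1*10 = -3 - 10 = -13)
K(C) = 65/3 (K(C) = (-5*(-13))/3 = (1/3)*65 = 65/3)
M = I*sqrt(2) (M = sqrt(-2) = I*sqrt(2) ≈ 1.4142*I)
w(t) = (8 + t)*(65/3 + t) (w(t) = (t + 8)*(t + 65/3) = (8 + t)*(65/3 + t))
(w(M) + 48)**2 = ((520/3 + (I*sqrt(2))**2 + 89*(I*sqrt(2))/3) + 48)**2 = ((520/3 - 2 + 89*I*sqrt(2)/3) + 48)**2 = ((514/3 + 89*I*sqrt(2)/3) + 48)**2 = (658/3 + 89*I*sqrt(2)/3)**2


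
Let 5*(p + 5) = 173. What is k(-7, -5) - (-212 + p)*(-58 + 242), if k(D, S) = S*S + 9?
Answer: 167978/5 ≈ 33596.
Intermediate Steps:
p = 148/5 (p = -5 + (⅕)*173 = -5 + 173/5 = 148/5 ≈ 29.600)
k(D, S) = 9 + S² (k(D, S) = S² + 9 = 9 + S²)
k(-7, -5) - (-212 + p)*(-58 + 242) = (9 + (-5)²) - (-212 + 148/5)*(-58 + 242) = (9 + 25) - (-912)*184/5 = 34 - 1*(-167808/5) = 34 + 167808/5 = 167978/5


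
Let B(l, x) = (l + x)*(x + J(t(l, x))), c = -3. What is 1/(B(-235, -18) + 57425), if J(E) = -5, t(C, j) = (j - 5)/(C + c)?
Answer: 1/63244 ≈ 1.5812e-5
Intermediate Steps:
t(C, j) = (-5 + j)/(-3 + C) (t(C, j) = (j - 5)/(C - 3) = (-5 + j)/(-3 + C))
B(l, x) = (-5 + x)*(l + x) (B(l, x) = (l + x)*(x - 5) = (l + x)*(-5 + x) = (-5 + x)*(l + x))
1/(B(-235, -18) + 57425) = 1/(((-18)² - 5*(-235) - 5*(-18) - 235*(-18)) + 57425) = 1/((324 + 1175 + 90 + 4230) + 57425) = 1/(5819 + 57425) = 1/63244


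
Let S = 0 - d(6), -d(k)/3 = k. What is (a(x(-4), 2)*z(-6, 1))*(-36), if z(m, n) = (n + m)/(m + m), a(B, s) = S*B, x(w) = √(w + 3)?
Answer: -270*I ≈ -270.0*I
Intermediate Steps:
d(k) = -3*k
x(w) = √(3 + w)
S = 18 (S = 0 - (-3)*6 = 0 - 1*(-18) = 0 + 18 = 18)
a(B, s) = 18*B
z(m, n) = (m + n)/(2*m) (z(m, n) = (m + n)/((2*m)) = (m + n)*(1/(2*m)) = (m + n)/(2*m))
(a(x(-4), 2)*z(-6, 1))*(-36) = ((18*√(3 - 4))*((½)*(-6 + 1)/(-6)))*(-36) = ((18*√(-1))*((½)*(-⅙)*(-5)))*(-36) = ((18*I)*(5/12))*(-36) = (15*I/2)*(-36) = -270*I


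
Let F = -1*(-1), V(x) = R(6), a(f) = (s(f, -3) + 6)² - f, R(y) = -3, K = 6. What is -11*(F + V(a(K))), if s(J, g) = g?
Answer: 22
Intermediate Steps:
a(f) = 9 - f (a(f) = (-3 + 6)² - f = 3² - f = 9 - f)
V(x) = -3
F = 1
-11*(F + V(a(K))) = -11*(1 - 3) = -11*(-2) = 22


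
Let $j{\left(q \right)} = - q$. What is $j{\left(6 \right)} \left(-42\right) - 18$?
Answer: $234$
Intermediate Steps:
$j{\left(6 \right)} \left(-42\right) - 18 = \left(-1\right) 6 \left(-42\right) - 18 = \left(-6\right) \left(-42\right) - 18 = 252 - 18 = 234$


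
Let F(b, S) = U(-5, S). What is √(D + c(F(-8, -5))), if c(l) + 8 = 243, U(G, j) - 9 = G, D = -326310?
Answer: 5*I*√13043 ≈ 571.03*I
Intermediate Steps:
U(G, j) = 9 + G
F(b, S) = 4 (F(b, S) = 9 - 5 = 4)
c(l) = 235 (c(l) = -8 + 243 = 235)
√(D + c(F(-8, -5))) = √(-326310 + 235) = √(-326075) = 5*I*√13043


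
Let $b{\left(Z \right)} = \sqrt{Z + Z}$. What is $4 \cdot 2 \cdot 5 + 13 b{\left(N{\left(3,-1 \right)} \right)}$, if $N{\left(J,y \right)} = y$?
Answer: $40 + 13 i \sqrt{2} \approx 40.0 + 18.385 i$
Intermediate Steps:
$b{\left(Z \right)} = \sqrt{2} \sqrt{Z}$ ($b{\left(Z \right)} = \sqrt{2 Z} = \sqrt{2} \sqrt{Z}$)
$4 \cdot 2 \cdot 5 + 13 b{\left(N{\left(3,-1 \right)} \right)} = 4 \cdot 2 \cdot 5 + 13 \sqrt{2} \sqrt{-1} = 8 \cdot 5 + 13 \sqrt{2} i = 40 + 13 i \sqrt{2}$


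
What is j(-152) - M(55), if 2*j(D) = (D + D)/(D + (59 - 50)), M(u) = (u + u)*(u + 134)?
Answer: -2972818/143 ≈ -20789.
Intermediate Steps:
M(u) = 2*u*(134 + u) (M(u) = (2*u)*(134 + u) = 2*u*(134 + u))
j(D) = D/(9 + D) (j(D) = ((D + D)/(D + (59 - 50)))/2 = ((2*D)/(D + 9))/2 = ((2*D)/(9 + D))/2 = (2*D/(9 + D))/2 = D/(9 + D))
j(-152) - M(55) = -152/(9 - 152) - 2*55*(134 + 55) = -152/(-143) - 2*55*189 = -152*(-1/143) - 1*20790 = 152/143 - 20790 = -2972818/143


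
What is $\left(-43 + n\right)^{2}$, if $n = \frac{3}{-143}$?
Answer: $\frac{37847104}{20449} \approx 1850.8$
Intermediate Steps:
$n = - \frac{3}{143}$ ($n = 3 \left(- \frac{1}{143}\right) = - \frac{3}{143} \approx -0.020979$)
$\left(-43 + n\right)^{2} = \left(-43 - \frac{3}{143}\right)^{2} = \left(- \frac{6152}{143}\right)^{2} = \frac{37847104}{20449}$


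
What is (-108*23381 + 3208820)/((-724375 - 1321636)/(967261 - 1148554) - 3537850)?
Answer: -123944947896/641385394039 ≈ -0.19325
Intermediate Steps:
(-108*23381 + 3208820)/((-724375 - 1321636)/(967261 - 1148554) - 3537850) = (-2525148 + 3208820)/(-2046011/(-181293) - 3537850) = 683672/(-2046011*(-1/181293) - 3537850) = 683672/(2046011/181293 - 3537850) = 683672/(-641385394039/181293) = 683672*(-181293/641385394039) = -123944947896/641385394039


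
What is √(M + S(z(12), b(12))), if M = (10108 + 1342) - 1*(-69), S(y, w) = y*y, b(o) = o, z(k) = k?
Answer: √11663 ≈ 108.00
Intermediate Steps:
S(y, w) = y²
M = 11519 (M = 11450 + 69 = 11519)
√(M + S(z(12), b(12))) = √(11519 + 12²) = √(11519 + 144) = √11663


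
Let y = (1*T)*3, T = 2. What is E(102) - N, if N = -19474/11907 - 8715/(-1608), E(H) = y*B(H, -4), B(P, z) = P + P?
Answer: 1112514611/911736 ≈ 1220.2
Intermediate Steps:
B(P, z) = 2*P
y = 6 (y = (1*2)*3 = 2*3 = 6)
E(H) = 12*H (E(H) = 6*(2*H) = 12*H)
N = 3450253/911736 (N = -19474*1/11907 - 8715*(-1/1608) = -2782/1701 + 2905/536 = 3450253/911736 ≈ 3.7843)
E(102) - N = 12*102 - 1*3450253/911736 = 1224 - 3450253/911736 = 1112514611/911736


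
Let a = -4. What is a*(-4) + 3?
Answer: 19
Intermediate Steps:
a*(-4) + 3 = -4*(-4) + 3 = 16 + 3 = 19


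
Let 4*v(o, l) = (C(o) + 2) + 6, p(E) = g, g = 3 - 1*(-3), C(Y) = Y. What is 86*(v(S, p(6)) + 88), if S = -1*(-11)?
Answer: 15953/2 ≈ 7976.5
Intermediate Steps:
S = 11
g = 6 (g = 3 + 3 = 6)
p(E) = 6
v(o, l) = 2 + o/4 (v(o, l) = ((o + 2) + 6)/4 = ((2 + o) + 6)/4 = (8 + o)/4 = 2 + o/4)
86*(v(S, p(6)) + 88) = 86*((2 + (¼)*11) + 88) = 86*((2 + 11/4) + 88) = 86*(19/4 + 88) = 86*(371/4) = 15953/2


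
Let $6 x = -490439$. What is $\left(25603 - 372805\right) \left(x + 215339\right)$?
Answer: $-46385897865$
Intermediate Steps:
$x = - \frac{490439}{6}$ ($x = \frac{1}{6} \left(-490439\right) = - \frac{490439}{6} \approx -81740.0$)
$\left(25603 - 372805\right) \left(x + 215339\right) = \left(25603 - 372805\right) \left(- \frac{490439}{6} + 215339\right) = \left(-347202\right) \frac{801595}{6} = -46385897865$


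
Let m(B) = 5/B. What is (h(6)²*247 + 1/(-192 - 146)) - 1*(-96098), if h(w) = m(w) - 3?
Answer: 591714781/6084 ≈ 97258.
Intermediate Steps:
h(w) = -3 + 5/w (h(w) = 5/w - 3 = -3 + 5/w)
(h(6)²*247 + 1/(-192 - 146)) - 1*(-96098) = ((-3 + 5/6)²*247 + 1/(-192 - 146)) - 1*(-96098) = ((-3 + 5*(⅙))²*247 + 1/(-338)) + 96098 = ((-3 + ⅚)²*247 - 1/338) + 96098 = ((-13/6)²*247 - 1/338) + 96098 = ((169/36)*247 - 1/338) + 96098 = (41743/36 - 1/338) + 96098 = 7054549/6084 + 96098 = 591714781/6084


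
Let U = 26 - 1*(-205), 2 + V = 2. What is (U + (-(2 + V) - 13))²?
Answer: 46656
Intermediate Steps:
V = 0 (V = -2 + 2 = 0)
U = 231 (U = 26 + 205 = 231)
(U + (-(2 + V) - 13))² = (231 + (-(2 + 0) - 13))² = (231 + (-1*2 - 13))² = (231 + (-2 - 13))² = (231 - 15)² = 216² = 46656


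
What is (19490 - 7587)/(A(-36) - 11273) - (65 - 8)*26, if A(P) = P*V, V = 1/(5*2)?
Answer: -83619121/56383 ≈ -1483.1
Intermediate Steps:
V = 1/10 ≈ 0.10000
A(P) = P/10 (A(P) = P*(1/10) = P/10)
(19490 - 7587)/(A(-36) - 11273) - (65 - 8)*26 = (19490 - 7587)/((1/10)*(-36) - 11273) - (65 - 8)*26 = 11903/(-18/5 - 11273) - 57*26 = 11903/(-56383/5) - 1*1482 = 11903*(-5/56383) - 1482 = -59515/56383 - 1482 = -83619121/56383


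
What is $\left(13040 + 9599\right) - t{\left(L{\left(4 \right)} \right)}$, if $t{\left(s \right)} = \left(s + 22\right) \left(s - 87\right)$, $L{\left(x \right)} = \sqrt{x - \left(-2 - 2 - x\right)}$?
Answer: $24541 + 130 \sqrt{3} \approx 24766.0$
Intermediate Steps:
$L{\left(x \right)} = \sqrt{4 + 2 x}$ ($L{\left(x \right)} = \sqrt{x + \left(x - \left(-2 - 2\right)\right)} = \sqrt{x + \left(x - -4\right)} = \sqrt{x + \left(x + 4\right)} = \sqrt{x + \left(4 + x\right)} = \sqrt{4 + 2 x}$)
$t{\left(s \right)} = \left(-87 + s\right) \left(22 + s\right)$ ($t{\left(s \right)} = \left(22 + s\right) \left(-87 + s\right) = \left(-87 + s\right) \left(22 + s\right)$)
$\left(13040 + 9599\right) - t{\left(L{\left(4 \right)} \right)} = \left(13040 + 9599\right) - \left(-1914 + \left(\sqrt{4 + 2 \cdot 4}\right)^{2} - 65 \sqrt{4 + 2 \cdot 4}\right) = 22639 - \left(-1914 + \left(\sqrt{4 + 8}\right)^{2} - 65 \sqrt{4 + 8}\right) = 22639 - \left(-1914 + \left(\sqrt{12}\right)^{2} - 65 \sqrt{12}\right) = 22639 - \left(-1914 + \left(2 \sqrt{3}\right)^{2} - 65 \cdot 2 \sqrt{3}\right) = 22639 - \left(-1914 + 12 - 130 \sqrt{3}\right) = 22639 - \left(-1902 - 130 \sqrt{3}\right) = 22639 + \left(1902 + 130 \sqrt{3}\right) = 24541 + 130 \sqrt{3}$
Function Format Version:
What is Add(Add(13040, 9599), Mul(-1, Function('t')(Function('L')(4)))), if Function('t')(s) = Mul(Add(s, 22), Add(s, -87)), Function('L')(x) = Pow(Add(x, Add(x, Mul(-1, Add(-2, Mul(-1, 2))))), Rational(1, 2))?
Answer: Add(24541, Mul(130, Pow(3, Rational(1, 2)))) ≈ 24766.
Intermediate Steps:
Function('L')(x) = Pow(Add(4, Mul(2, x)), Rational(1, 2)) (Function('L')(x) = Pow(Add(x, Add(x, Mul(-1, Add(-2, -2)))), Rational(1, 2)) = Pow(Add(x, Add(x, Mul(-1, -4))), Rational(1, 2)) = Pow(Add(x, Add(x, 4)), Rational(1, 2)) = Pow(Add(x, Add(4, x)), Rational(1, 2)) = Pow(Add(4, Mul(2, x)), Rational(1, 2)))
Function('t')(s) = Mul(Add(-87, s), Add(22, s)) (Function('t')(s) = Mul(Add(22, s), Add(-87, s)) = Mul(Add(-87, s), Add(22, s)))
Add(Add(13040, 9599), Mul(-1, Function('t')(Function('L')(4)))) = Add(Add(13040, 9599), Mul(-1, Add(-1914, Pow(Pow(Add(4, Mul(2, 4)), Rational(1, 2)), 2), Mul(-65, Pow(Add(4, Mul(2, 4)), Rational(1, 2)))))) = Add(22639, Mul(-1, Add(-1914, Pow(Pow(Add(4, 8), Rational(1, 2)), 2), Mul(-65, Pow(Add(4, 8), Rational(1, 2)))))) = Add(22639, Mul(-1, Add(-1914, Pow(Pow(12, Rational(1, 2)), 2), Mul(-65, Pow(12, Rational(1, 2)))))) = Add(22639, Mul(-1, Add(-1914, Pow(Mul(2, Pow(3, Rational(1, 2))), 2), Mul(-65, Mul(2, Pow(3, Rational(1, 2))))))) = Add(22639, Mul(-1, Add(-1914, 12, Mul(-130, Pow(3, Rational(1, 2)))))) = Add(22639, Mul(-1, Add(-1902, Mul(-130, Pow(3, Rational(1, 2)))))) = Add(22639, Add(1902, Mul(130, Pow(3, Rational(1, 2))))) = Add(24541, Mul(130, Pow(3, Rational(1, 2))))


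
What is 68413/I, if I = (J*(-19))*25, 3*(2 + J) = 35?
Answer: -205239/13775 ≈ -14.899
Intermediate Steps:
J = 29/3 (J = -2 + (⅓)*35 = -2 + 35/3 = 29/3 ≈ 9.6667)
I = -13775/3 (I = ((29/3)*(-19))*25 = -551/3*25 = -13775/3 ≈ -4591.7)
68413/I = 68413/(-13775/3) = 68413*(-3/13775) = -205239/13775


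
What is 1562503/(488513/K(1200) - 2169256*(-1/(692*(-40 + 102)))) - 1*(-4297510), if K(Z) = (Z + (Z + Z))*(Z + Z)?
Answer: 327479063408914990/75658592749 ≈ 4.3284e+6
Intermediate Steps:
K(Z) = 6*Z**2 (K(Z) = (Z + 2*Z)*(2*Z) = (3*Z)*(2*Z) = 6*Z**2)
1562503/(488513/K(1200) - 2169256*(-1/(692*(-40 + 102)))) - 1*(-4297510) = 1562503/(488513/((6*1200**2)) - 2169256*(-1/(692*(-40 + 102)))) - 1*(-4297510) = 1562503/(488513/((6*1440000)) - 2169256/(62*(-692))) + 4297510 = 1562503/(488513/8640000 - 2169256/(-42904)) + 4297510 = 1562503/(488513*(1/8640000) - 2169256*(-1/42904)) + 4297510 = 1562503/(488513/8640000 + 8747/173) + 4297510 = 1562503/(75658592749/1494720000) + 4297510 = 1562503*(1494720000/75658592749) + 4297510 = 2335504484160000/75658592749 + 4297510 = 327479063408914990/75658592749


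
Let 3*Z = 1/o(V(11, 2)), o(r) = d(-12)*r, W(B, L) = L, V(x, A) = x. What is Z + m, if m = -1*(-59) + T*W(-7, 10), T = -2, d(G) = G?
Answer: 15443/396 ≈ 38.997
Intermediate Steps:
o(r) = -12*r
Z = -1/396 (Z = 1/(3*((-12*11))) = (⅓)/(-132) = (⅓)*(-1/132) = -1/396 ≈ -0.0025253)
m = 39 (m = -1*(-59) - 2*10 = 59 - 20 = 39)
Z + m = -1/396 + 39 = 15443/396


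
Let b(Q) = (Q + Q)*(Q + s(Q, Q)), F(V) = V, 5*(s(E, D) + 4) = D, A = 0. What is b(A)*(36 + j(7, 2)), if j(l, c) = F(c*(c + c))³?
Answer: 0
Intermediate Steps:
s(E, D) = -4 + D/5
b(Q) = 2*Q*(-4 + 6*Q/5) (b(Q) = (Q + Q)*(Q + (-4 + Q/5)) = (2*Q)*(-4 + 6*Q/5) = 2*Q*(-4 + 6*Q/5))
j(l, c) = 8*c⁶ (j(l, c) = (c*(c + c))³ = (c*(2*c))³ = (2*c²)³ = 8*c⁶)
b(A)*(36 + j(7, 2)) = ((⅘)*0*(-10 + 3*0))*(36 + 8*2⁶) = ((⅘)*0*(-10 + 0))*(36 + 8*64) = ((⅘)*0*(-10))*(36 + 512) = 0*548 = 0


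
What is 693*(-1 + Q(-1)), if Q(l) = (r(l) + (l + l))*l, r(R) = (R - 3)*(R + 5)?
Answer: 11781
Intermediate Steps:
r(R) = (-3 + R)*(5 + R)
Q(l) = l*(-15 + l**2 + 4*l) (Q(l) = ((-15 + l**2 + 2*l) + (l + l))*l = ((-15 + l**2 + 2*l) + 2*l)*l = (-15 + l**2 + 4*l)*l = l*(-15 + l**2 + 4*l))
693*(-1 + Q(-1)) = 693*(-1 - (-15 + (-1)**2 + 4*(-1))) = 693*(-1 - (-15 + 1 - 4)) = 693*(-1 - 1*(-18)) = 693*(-1 + 18) = 693*17 = 11781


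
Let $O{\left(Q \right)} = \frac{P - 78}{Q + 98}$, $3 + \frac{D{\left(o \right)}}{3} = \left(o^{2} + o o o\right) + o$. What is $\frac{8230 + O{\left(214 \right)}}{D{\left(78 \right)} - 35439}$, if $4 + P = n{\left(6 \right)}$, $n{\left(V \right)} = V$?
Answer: $\frac{641921}{109722132} \approx 0.0058504$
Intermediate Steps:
$P = 2$ ($P = -4 + 6 = 2$)
$D{\left(o \right)} = -9 + 3 o + 3 o^{2} + 3 o^{3}$ ($D{\left(o \right)} = -9 + 3 \left(\left(o^{2} + o o o\right) + o\right) = -9 + 3 \left(\left(o^{2} + o^{2} o\right) + o\right) = -9 + 3 \left(\left(o^{2} + o^{3}\right) + o\right) = -9 + 3 \left(o + o^{2} + o^{3}\right) = -9 + \left(3 o + 3 o^{2} + 3 o^{3}\right) = -9 + 3 o + 3 o^{2} + 3 o^{3}$)
$O{\left(Q \right)} = - \frac{76}{98 + Q}$ ($O{\left(Q \right)} = \frac{2 - 78}{Q + 98} = - \frac{76}{98 + Q}$)
$\frac{8230 + O{\left(214 \right)}}{D{\left(78 \right)} - 35439} = \frac{8230 - \frac{76}{98 + 214}}{\left(-9 + 3 \cdot 78 + 3 \cdot 78^{2} + 3 \cdot 78^{3}\right) - 35439} = \frac{8230 - \frac{76}{312}}{\left(-9 + 234 + 3 \cdot 6084 + 3 \cdot 474552\right) - 35439} = \frac{8230 - \frac{19}{78}}{\left(-9 + 234 + 18252 + 1423656\right) - 35439} = \frac{8230 - \frac{19}{78}}{1442133 - 35439} = \frac{641921}{78 \cdot 1406694} = \frac{641921}{78} \cdot \frac{1}{1406694} = \frac{641921}{109722132}$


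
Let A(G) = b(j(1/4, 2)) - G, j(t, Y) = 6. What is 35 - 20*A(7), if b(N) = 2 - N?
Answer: 255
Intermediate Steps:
A(G) = -4 - G (A(G) = (2 - 1*6) - G = (2 - 6) - G = -4 - G)
35 - 20*A(7) = 35 - 20*(-4 - 1*7) = 35 - 20*(-4 - 7) = 35 - 20*(-11) = 35 + 220 = 255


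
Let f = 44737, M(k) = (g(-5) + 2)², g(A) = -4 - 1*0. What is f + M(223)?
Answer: 44741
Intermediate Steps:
g(A) = -4 (g(A) = -4 + 0 = -4)
M(k) = 4 (M(k) = (-4 + 2)² = (-2)² = 4)
f + M(223) = 44737 + 4 = 44741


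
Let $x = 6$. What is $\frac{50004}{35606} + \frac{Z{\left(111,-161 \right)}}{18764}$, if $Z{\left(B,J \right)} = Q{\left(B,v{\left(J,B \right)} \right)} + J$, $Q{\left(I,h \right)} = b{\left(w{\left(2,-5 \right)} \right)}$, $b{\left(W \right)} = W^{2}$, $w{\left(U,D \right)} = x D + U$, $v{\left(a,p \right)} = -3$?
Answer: $\frac{480228797}{334055492} \approx 1.4376$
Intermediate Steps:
$w{\left(U,D \right)} = U + 6 D$ ($w{\left(U,D \right)} = 6 D + U = U + 6 D$)
$Q{\left(I,h \right)} = 784$ ($Q{\left(I,h \right)} = \left(2 + 6 \left(-5\right)\right)^{2} = \left(2 - 30\right)^{2} = \left(-28\right)^{2} = 784$)
$Z{\left(B,J \right)} = 784 + J$
$\frac{50004}{35606} + \frac{Z{\left(111,-161 \right)}}{18764} = \frac{50004}{35606} + \frac{784 - 161}{18764} = 50004 \cdot \frac{1}{35606} + 623 \cdot \frac{1}{18764} = \frac{25002}{17803} + \frac{623}{18764} = \frac{480228797}{334055492}$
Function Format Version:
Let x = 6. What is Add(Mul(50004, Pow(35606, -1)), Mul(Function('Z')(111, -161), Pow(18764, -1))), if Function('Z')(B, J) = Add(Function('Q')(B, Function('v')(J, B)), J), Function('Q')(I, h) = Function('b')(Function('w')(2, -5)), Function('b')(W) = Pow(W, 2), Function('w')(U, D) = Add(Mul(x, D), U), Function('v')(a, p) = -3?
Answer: Rational(480228797, 334055492) ≈ 1.4376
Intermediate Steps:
Function('w')(U, D) = Add(U, Mul(6, D)) (Function('w')(U, D) = Add(Mul(6, D), U) = Add(U, Mul(6, D)))
Function('Q')(I, h) = 784 (Function('Q')(I, h) = Pow(Add(2, Mul(6, -5)), 2) = Pow(Add(2, -30), 2) = Pow(-28, 2) = 784)
Function('Z')(B, J) = Add(784, J)
Add(Mul(50004, Pow(35606, -1)), Mul(Function('Z')(111, -161), Pow(18764, -1))) = Add(Mul(50004, Pow(35606, -1)), Mul(Add(784, -161), Pow(18764, -1))) = Add(Mul(50004, Rational(1, 35606)), Mul(623, Rational(1, 18764))) = Add(Rational(25002, 17803), Rational(623, 18764)) = Rational(480228797, 334055492)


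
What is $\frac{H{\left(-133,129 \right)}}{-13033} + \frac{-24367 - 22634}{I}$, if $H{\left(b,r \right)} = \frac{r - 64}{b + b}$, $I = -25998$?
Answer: $\frac{1939806222}{1072967791} \approx 1.8079$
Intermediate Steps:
$H{\left(b,r \right)} = \frac{-64 + r}{2 b}$
$\frac{H{\left(-133,129 \right)}}{-13033} + \frac{-24367 - 22634}{I} = \frac{\frac{1}{2} \frac{1}{-133} \left(-64 + 129\right)}{-13033} + \frac{-24367 - 22634}{-25998} = \frac{1}{2} \left(- \frac{1}{133}\right) 65 \left(- \frac{1}{13033}\right) - - \frac{15667}{8666} = \left(- \frac{65}{266}\right) \left(- \frac{1}{13033}\right) + \frac{15667}{8666} = \frac{65}{3466778} + \frac{15667}{8666} = \frac{1939806222}{1072967791}$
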